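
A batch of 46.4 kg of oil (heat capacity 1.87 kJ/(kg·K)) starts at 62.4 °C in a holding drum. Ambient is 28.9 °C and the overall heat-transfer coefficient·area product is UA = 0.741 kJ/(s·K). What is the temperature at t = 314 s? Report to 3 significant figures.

First-law balance (no shaft work): M c_p dT/dt = −UA(T − T_amb).
dT/dt = (T_ss − T)/τ with T_ss = T_amb = 28.900 °C, τ = M c_p/UA = 46.4·1.87/0.741 = 117.10 s.
This is linear first-order; T(t) = T_ss + (T₀ − T_ss) e^(−t/τ).
T(314) = 28.900 + (33.500)·0.068456 = 31.193 °C.

31.2 °C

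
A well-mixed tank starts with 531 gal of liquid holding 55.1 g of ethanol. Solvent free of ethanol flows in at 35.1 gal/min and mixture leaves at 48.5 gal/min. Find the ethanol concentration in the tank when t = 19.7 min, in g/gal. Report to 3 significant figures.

Let m(t) be the amount of ethanol. Volume: V(t) = V₀ + (Q_in − Q_out) t = 531 − 13.400 t; V(19.7) = 267.02 gal.
Solute balance: dm/dt = 0 − Q_out C = −Q_out m/V(t).
Separate: dm/m = −Q_out dt/V(t) ⇒ ln(m/m₀) = −(Q_out/(Q_in−Q_out)) ln(V/V₀).
m = m₀ (V₀/V)^(Q_out/(Q_in−Q_out)) = 55.1 × (531/267.02)^(-3.6194) = 4.5770 g.
C = m/V = 4.5770/267.02 = 0.017141 g/gal.

0.0171 g/gal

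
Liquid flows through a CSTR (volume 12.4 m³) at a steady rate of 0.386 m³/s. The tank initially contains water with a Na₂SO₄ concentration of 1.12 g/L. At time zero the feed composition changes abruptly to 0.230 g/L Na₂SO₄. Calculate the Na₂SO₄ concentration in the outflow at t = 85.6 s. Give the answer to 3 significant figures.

0.292 g/L

Transient balance on the dissolved component: V dC/dt = Q(C_in − C).
So dC/dt = (C_in − C)/τ with τ = V/Q = 12.4/0.386 = 32.124 s.
This is linear first-order; C(t) = C_in + (C₀ − C_in) e^(−t/τ).
C(85.6) = 0.230 + (1.12 − 0.230)·e^(−85.6/32.124) = 0.230 + (0.89000)·0.069624 = 0.29197 g/L.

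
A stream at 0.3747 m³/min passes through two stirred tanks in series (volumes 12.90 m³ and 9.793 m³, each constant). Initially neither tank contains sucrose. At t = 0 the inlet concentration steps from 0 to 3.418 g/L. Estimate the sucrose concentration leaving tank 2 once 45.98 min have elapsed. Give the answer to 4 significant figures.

Each tank obeys Vᵢ dCᵢ/dt = Q(Cᵢ₋₁ − Cᵢ), so τᵢ = Vᵢ/Q.
τ₁ = 12.90/0.3747 = 34.4275 min; τ₂ = 9.793/0.3747 = 26.1356 min.
Solving the cascade with C₁(0)=C₂(0)=0 gives C₂(t) = C_in[1 − (τ₁ e^(−t/τ₁) − τ₂ e^(−t/τ₂))/(τ₁ − τ₂)].
At t = 45.98: e^(−t/τ₁) = 0.263011, e^(−t/τ₂) = 0.172167.
C₂ = 3.418·[1 − (34.4275·0.263011 − 26.1356·0.172167)/(8.29197)] = 3.418·0.450657 = 1.54035 g/L.

1.540 g/L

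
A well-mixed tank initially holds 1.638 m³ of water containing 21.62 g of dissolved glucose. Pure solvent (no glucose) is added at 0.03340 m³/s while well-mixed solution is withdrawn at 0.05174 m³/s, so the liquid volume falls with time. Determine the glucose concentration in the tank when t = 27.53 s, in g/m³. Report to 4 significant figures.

6.746 g/m³

Let m(t) be the amount of glucose. Volume: V(t) = V₀ + (Q_in − Q_out) t = 1.638 − 0.0183400 t; V(27.53) = 1.13310 m³.
Species balance (pure solvent in): dm/dt = −Q_out · m/V(t).
Separate: dm/m = −Q_out dt/V(t) ⇒ ln(m/m₀) = −(Q_out/(Q_in−Q_out)) ln(V/V₀).
m = m₀ (V₀/V)^(Q_out/(Q_in−Q_out)) = 21.62 × (1.638/1.13310)^(-2.82116) = 7.64437 g.
C = m/V = 7.64437/1.13310 = 6.74642 g/m³.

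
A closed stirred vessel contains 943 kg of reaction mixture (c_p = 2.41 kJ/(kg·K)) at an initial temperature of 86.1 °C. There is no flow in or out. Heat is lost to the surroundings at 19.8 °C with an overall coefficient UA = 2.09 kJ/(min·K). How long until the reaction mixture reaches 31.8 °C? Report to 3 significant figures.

Energy balance: M c_p dT/dt = −UA(T − T_amb).
τ = M c_p/UA = 1087.4 min; T_ss = T_amb = 19.800 °C.
T(t) = T_ss + (T₀ − T_ss)e^(−t/τ); set T = 31.8:
t = −τ ln[(T − T_ss)/(T₀ − T_ss)] = −1087.4 · ln(0.18100) = 1858.6 min.

1860 min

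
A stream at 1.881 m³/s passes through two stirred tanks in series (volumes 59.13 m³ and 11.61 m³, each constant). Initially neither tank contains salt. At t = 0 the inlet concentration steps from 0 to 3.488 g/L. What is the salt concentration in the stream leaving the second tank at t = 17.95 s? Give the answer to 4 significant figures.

Each tank obeys Vᵢ dCᵢ/dt = Q(Cᵢ₋₁ − Cᵢ), so τᵢ = Vᵢ/Q.
τ₁ = 59.13/1.881 = 31.4354 s; τ₂ = 11.61/1.881 = 6.17225 s.
Tank 1: C₁ = C_in(1 − e^(−t/τ₁)). Tank 2 (τ₁ ≠ τ₂): C₂ = C_in[1 − (τ₁ e^(−t/τ₁) − τ₂ e^(−t/τ₂))/(τ₁ − τ₂)].
At t = 17.95: e^(−t/τ₁) = 0.564953, e^(−t/τ₂) = 0.0545751.
C₂ = 3.488·[1 − (31.4354·0.564953 − 6.17225·0.0545751)/(25.2632)] = 3.488·0.310352 = 1.08251 g/L.

1.083 g/L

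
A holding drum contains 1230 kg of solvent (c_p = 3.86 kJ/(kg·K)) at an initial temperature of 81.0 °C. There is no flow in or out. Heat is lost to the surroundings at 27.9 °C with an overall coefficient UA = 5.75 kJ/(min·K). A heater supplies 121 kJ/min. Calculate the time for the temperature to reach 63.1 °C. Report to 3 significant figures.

Heat balance on the well-mixed liquid: M c_p dT/dt = −UA(T − T_amb) + Q̇.
τ = M c_p/UA = 825.70 min; T_ss = T_amb + Q̇/UA = 27.9 + 121/5.75 = 48.943 °C.
T(t) = T_ss + (T₀ − T_ss)e^(−t/τ); set T = 63.1:
t = −τ ln[(T − T_ss)/(T₀ − T_ss)] = −825.70 · ln(0.44161) = 674.87 min.

675 min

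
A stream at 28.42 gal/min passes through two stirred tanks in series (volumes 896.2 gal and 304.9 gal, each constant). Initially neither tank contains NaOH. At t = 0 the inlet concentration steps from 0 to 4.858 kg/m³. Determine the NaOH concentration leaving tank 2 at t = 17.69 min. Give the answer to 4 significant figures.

Species balance on tank i: dCᵢ/dt = (Cᵢ₋₁ − Cᵢ)/τᵢ with τᵢ = Vᵢ/Q.
τ₁ = 896.2/28.42 = 31.5341 min; τ₂ = 304.9/28.42 = 10.7284 min.
Tank 1: C₁ = C_in(1 − e^(−t/τ₁)). Tank 2 (τ₁ ≠ τ₂): C₂ = C_in[1 − (τ₁ e^(−t/τ₁) − τ₂ e^(−t/τ₂))/(τ₁ − τ₂)].
At t = 17.69: e^(−t/τ₁) = 0.570650, e^(−t/τ₂) = 0.192261.
C₂ = 4.858·[1 − (31.5341·0.570650 − 10.7284·0.192261)/(20.8058)] = 4.858·0.234236 = 1.13792 kg/m³.

1.138 kg/m³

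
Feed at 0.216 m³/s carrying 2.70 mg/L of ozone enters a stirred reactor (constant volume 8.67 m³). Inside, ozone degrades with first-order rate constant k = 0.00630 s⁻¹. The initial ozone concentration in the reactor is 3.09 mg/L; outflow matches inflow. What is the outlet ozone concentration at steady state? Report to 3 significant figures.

2.16 mg/L

Species balance: V dC/dt = Q C_in − Q C − k V C.
At steady state: 0 = Q C_in − (Q + kV) C_ss, so C_ss = Q C_in/(Q + kV).
C_ss = 0.216·2.70/(0.216 + 0.00630·8.67) = 0.58320/0.27062 = 2.1550 mg/L.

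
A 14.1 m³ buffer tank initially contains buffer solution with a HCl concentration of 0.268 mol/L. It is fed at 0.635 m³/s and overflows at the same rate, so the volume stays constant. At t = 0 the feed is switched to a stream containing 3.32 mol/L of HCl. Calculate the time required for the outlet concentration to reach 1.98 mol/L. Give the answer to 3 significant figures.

18.3 s

Species balance on the tank: V dC/dt = Q(C_in − C), so τ = V/Q = 22.205 s.
C(t) = C_in + (C₀ − C_in) e^(−t/τ). Set C = 1.98 and solve for t:
e^(−t/τ) = (C − C_in)/(C₀ − C_in) = (1.98 − 3.32)/(0.268 − 3.32) = 0.43906
t = −τ ln(…) = 22.205 × 0.82313 = 18.277 s.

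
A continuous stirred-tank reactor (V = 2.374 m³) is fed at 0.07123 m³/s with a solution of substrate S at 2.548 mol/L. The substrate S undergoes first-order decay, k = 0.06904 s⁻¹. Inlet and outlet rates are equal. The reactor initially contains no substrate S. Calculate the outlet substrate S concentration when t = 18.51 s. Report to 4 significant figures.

V dC/dt = Q(C_in − C) − k V C.
This is linear with rate a = Q/V + k = 0.0990442 s⁻¹.
C_ss = Q C_in/(Q + kV) = 0.771885 mol/L; C(t) = C_ss + (C₀ − C_ss) e^(−a t).
C(18.51) = 0.771885 + (-0.771885)·e^(−0.0990442·18.51) = 0.771885 + (-0.771885)·0.159884 = 0.648473 mol/L.

0.6485 mol/L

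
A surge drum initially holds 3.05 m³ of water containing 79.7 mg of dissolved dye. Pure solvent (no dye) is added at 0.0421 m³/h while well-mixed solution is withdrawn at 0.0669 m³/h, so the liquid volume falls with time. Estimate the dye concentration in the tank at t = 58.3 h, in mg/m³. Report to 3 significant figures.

Total volume: dV/dt = Q_in − Q_out = -0.024800 m³/h, so V(t) = 3.05 − 0.024800 t and V(58.3) = 1.6042 m³.
Species balance (pure solvent in): dm/dt = −Q_out · m/V(t).
dm/m = −Q_out dt/(V₀ − 0.024800 t); integrating gives ln(m/m₀) = −(Q_out/(Q_in−Q_out)) ln(V/V₀).
m = m₀ (V₀/V)^(Q_out/(Q_in−Q_out)) = 79.7 × (3.05/1.6042)^(-2.6976) = 14.083 mg.
C = m/V = 14.083/1.6042 = 8.7790 mg/m³.

8.78 mg/m³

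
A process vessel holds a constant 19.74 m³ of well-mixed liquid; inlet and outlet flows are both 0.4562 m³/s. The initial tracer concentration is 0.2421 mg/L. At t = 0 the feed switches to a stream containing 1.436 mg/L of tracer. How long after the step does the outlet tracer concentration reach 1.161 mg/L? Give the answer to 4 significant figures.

63.53 s

Mass balance on the solute (V constant): V dC/dt = Q(C_in − C), so τ = V/Q = 43.2705 s.
C(t) = C_in + (C₀ − C_in) e^(−t/τ). Set C = 1.161 and solve for t:
e^(−t/τ) = (C − C_in)/(C₀ − C_in) = (1.161 − 1.436)/(0.2421 − 1.436) = 0.230338
t = −τ ln(…) = 43.2705 × 1.46821 = 63.5301 s.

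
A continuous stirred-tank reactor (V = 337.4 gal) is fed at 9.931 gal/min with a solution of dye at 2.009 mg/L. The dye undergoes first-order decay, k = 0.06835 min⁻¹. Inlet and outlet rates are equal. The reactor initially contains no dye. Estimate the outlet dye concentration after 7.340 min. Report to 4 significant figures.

0.3097 mg/L

V dC/dt = Q(C_in − C) − k V C.
This is linear with rate a = Q/V + k = 0.0977839 min⁻¹.
C_ss = Q C_in/(Q + kV) = 0.604729 mg/L; C(t) = C_ss + (C₀ − C_ss) e^(−a t).
C(7.340) = 0.604729 + (-0.604729)·e^(−0.0977839·7.340) = 0.604729 + (-0.604729)·0.487857 = 0.309708 mg/L.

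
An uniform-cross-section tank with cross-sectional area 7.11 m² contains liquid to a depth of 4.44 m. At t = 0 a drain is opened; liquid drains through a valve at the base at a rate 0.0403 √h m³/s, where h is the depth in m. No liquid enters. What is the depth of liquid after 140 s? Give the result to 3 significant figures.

A dh/dt = −Q_out = −0.0403 √h.
Separate and integrate: 2(√h − √h₀) = −(0.0403/A) t.
√h = √4.44 − 0.0403·140/(2·7.11) = 2.1071 − 0.39677 = 1.7104.
h = 1.7104² = 2.9254 m.

2.93 m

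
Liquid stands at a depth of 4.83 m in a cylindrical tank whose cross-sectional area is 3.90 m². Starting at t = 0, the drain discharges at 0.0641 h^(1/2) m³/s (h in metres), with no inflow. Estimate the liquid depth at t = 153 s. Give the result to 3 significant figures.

0.884 m

Unsteady balance on liquid volume: A dh/dt = −0.0641 √h.
Separate and integrate: 2(√h − √h₀) = −(0.0641/A) t.
√h = √4.83 − 0.0641·153/(2·3.90) = 2.1977 − 1.2573 = 0.94038.
h = 0.94038² = 0.88431 m.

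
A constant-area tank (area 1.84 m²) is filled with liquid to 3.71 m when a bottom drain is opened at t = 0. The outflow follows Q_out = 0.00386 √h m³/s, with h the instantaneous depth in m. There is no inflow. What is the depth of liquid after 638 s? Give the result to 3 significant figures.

A dh/dt = −Q_out = −0.00386 √h.
This is separable: 2 d(√h)/dt = −0.00386/A, so √h = √h₀ − (0.00386/(2A)) t.
√h = √3.71 − 0.00386·638/(2·1.84) = 1.9261 − 0.66921 = 1.2569.
h = 1.2569² = 1.5799 m.

1.58 m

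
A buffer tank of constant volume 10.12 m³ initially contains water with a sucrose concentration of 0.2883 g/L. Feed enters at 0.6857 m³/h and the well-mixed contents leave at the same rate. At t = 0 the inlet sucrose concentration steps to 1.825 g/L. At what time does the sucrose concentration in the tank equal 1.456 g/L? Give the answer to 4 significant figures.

21.05 h

Species balance: V dC/dt = Q(C_in − C) ⇒ τ = V/Q = 14.7586 h.
C(t) = C_in + (C₀ − C_in) e^(−t/τ). Set C = 1.456 and solve for t:
e^(−t/τ) = (C − C_in)/(C₀ − C_in) = (1.456 − 1.825)/(0.2883 − 1.825) = 0.240125
t = −τ ln(…) = 14.7586 × 1.42660 = 21.0546 h.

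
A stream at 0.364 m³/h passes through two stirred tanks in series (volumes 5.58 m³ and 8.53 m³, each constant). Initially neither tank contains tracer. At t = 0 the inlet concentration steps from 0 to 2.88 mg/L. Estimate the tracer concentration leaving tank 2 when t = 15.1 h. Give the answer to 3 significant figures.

Each tank obeys Vᵢ dCᵢ/dt = Q(Cᵢ₋₁ − Cᵢ), so τᵢ = Vᵢ/Q.
τ₁ = 5.58/0.364 = 15.330 h; τ₂ = 8.53/0.364 = 23.434 h.
Solving the cascade with C₁(0)=C₂(0)=0 gives C₂(t) = C_in[1 − (τ₁ e^(−t/τ₁) − τ₂ e^(−t/τ₂))/(τ₁ − τ₂)].
At t = 15.1: e^(−t/τ₁) = 0.37343, e^(−t/τ₂) = 0.52500.
C₂ = 2.88·[1 − (15.330·0.37343 − 23.434·0.52500)/(-8.1044)] = 2.88·0.18831 = 0.54234 mg/L.

0.542 mg/L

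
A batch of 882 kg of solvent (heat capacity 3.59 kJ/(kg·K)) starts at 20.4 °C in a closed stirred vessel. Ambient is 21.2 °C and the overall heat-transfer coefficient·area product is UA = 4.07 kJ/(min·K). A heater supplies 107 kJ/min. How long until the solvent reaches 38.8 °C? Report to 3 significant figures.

885 min

M c_p dT/dt = −UA(T − T_amb) + Q̇.
τ = M c_p/UA = 777.98 min; T_ss = T_amb + Q̇/UA = 21.2 + 107/4.07 = 47.490 °C.
T(t) = T_ss + (T₀ − T_ss)e^(−t/τ); set T = 38.8:
t = −τ ln[(T − T_ss)/(T₀ − T_ss)] = −777.98 · ln(0.32078) = 884.56 min.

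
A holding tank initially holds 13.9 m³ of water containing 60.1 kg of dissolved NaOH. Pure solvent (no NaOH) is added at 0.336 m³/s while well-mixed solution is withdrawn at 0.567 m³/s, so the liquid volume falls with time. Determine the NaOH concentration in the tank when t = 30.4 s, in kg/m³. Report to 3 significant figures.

Let m(t) be the amount of NaOH. Volume: V(t) = V₀ + (Q_in − Q_out) t = 13.9 − 0.23100 t; V(30.4) = 6.8776 m³.
Species balance (pure solvent in): dm/dt = −Q_out · m/V(t).
dm/m = −Q_out dt/(V₀ − 0.23100 t); integrating gives ln(m/m₀) = −(Q_out/(Q_in−Q_out)) ln(V/V₀).
m = m₀ (V₀/V)^(Q_out/(Q_in−Q_out)) = 60.1 × (13.9/6.8776)^(-2.4545) = 10.686 kg.
C = m/V = 10.686/6.8776 = 1.5538 kg/m³.

1.55 kg/m³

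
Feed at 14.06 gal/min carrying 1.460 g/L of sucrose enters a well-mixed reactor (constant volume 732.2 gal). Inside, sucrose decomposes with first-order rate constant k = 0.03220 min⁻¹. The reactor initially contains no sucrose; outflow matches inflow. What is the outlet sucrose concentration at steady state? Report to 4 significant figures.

V dC/dt = Q(C_in − C) − k V C.
Steady state (dC/dt = 0): C_ss = Q C_in/(Q + kV) = C_in/(1 + kV/Q).
C_ss = 14.06·1.460/(14.06 + 0.03220·732.2) = 20.5276/37.6368 = 0.545412 g/L.

0.5454 g/L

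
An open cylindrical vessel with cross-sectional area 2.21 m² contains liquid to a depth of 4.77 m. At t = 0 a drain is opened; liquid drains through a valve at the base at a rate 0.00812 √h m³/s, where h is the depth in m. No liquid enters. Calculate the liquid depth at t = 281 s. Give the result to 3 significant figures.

2.78 m

Unsteady balance on liquid volume: A dh/dt = −0.00812 √h.
Separate and integrate: 2(√h − √h₀) = −(0.00812/A) t.
√h = √4.77 − 0.00812·281/(2·2.21) = 2.1840 − 0.51623 = 1.6678.
h = 1.6678² = 2.7816 m.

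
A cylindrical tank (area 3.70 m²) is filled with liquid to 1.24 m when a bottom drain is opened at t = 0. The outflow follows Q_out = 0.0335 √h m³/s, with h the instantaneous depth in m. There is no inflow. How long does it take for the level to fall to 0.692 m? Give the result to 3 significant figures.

62.2 s

A dh/dt = −Q_out = −0.0335 √h.
Separate and integrate: 2(√h − √h₀) = −(0.0335/A) t.
t = 2A(√h₀ − √h)/0.0335 = 2·3.70·(√1.24 − √0.692)/0.0335
  = 7.4000 × (1.1136 − 0.83187) / 0.0335 = 62.224 s.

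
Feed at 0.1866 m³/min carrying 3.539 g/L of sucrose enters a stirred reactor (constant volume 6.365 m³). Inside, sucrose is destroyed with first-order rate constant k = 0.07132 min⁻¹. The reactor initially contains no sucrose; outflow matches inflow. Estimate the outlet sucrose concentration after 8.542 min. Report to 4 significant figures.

V dC/dt = Q(C_in − C) − k V C.
dC/dt = (Q/V) C_in − (Q/V + k) C; effective rate a = Q/V + k = 0.0293166 + 0.07132 = 0.100637 min⁻¹.
C_ss = Q C_in/(Q + kV) = 1.03095 g/L; C(t) = C_ss + (C₀ − C_ss) e^(−a t).
C(8.542) = 1.03095 + (-1.03095)·e^(−0.100637·8.542) = 1.03095 + (-1.03095)·0.423315 = 0.594533 g/L.

0.5945 g/L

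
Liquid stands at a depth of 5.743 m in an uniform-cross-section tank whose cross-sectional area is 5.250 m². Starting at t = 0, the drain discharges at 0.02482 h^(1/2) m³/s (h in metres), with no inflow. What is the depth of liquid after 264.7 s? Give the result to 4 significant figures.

3.136 m

A dh/dt = −Q_out = −0.02482 √h.
This is separable: 2 d(√h)/dt = −0.02482/A, so √h = √h₀ − (0.02482/(2A)) t.
√h = √5.743 − 0.02482·264.7/(2·5.250) = 2.39646 − 0.625700 = 1.77076.
h = 1.77076² = 3.13557 m.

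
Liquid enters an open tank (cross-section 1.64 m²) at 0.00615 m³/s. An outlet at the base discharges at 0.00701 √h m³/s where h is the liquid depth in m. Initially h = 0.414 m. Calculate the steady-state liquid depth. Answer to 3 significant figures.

0.770 m

Unsteady balance on liquid volume: A dh/dt = Q_in − 0.00701 √h. At steady state dh/dt = 0:
Q_in = 0.00701 √h_ss ⇒ √h_ss = 0.00615/0.00701 = 0.87732.
h_ss = 0.87732² = 0.76969 m. (Since h₀ = 0.414 m < h_ss, the level will rise toward this value.)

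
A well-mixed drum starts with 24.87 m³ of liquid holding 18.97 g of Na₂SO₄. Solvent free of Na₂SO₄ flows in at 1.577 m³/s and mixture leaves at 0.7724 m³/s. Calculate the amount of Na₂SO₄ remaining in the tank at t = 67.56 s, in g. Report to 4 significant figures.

Let m(t) be the amount of Na₂SO₄. Volume: V(t) = V₀ + (Q_in − Q_out) t = 24.87 + 0.804600 t; V(67.56) = 79.2288 m³.
Solute balance: dm/dt = 0 − Q_out C = −Q_out m/V(t).
dm/m = −Q_out dt/(V₀ + 0.804600 t); integrating gives ln(m/m₀) = −(Q_out/(Q_in−Q_out)) ln(V/V₀).
m = m₀ (V₀/V)^(Q_out/(Q_in−Q_out)) = 18.97 × (24.87/79.2288)^(0.959980) = 6.23733 g.

6.237 g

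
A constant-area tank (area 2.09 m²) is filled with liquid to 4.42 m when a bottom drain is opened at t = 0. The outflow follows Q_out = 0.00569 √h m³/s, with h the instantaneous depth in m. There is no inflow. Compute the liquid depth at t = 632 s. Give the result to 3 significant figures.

1.54 m

With no inflow, A dh/dt = −0.00569 √h.
Separate and integrate: 2(√h − √h₀) = −(0.00569/A) t.
√h = √4.42 − 0.00569·632/(2·2.09) = 2.1024 − 0.86031 = 1.2421.
h = 1.2421² = 1.5427 m.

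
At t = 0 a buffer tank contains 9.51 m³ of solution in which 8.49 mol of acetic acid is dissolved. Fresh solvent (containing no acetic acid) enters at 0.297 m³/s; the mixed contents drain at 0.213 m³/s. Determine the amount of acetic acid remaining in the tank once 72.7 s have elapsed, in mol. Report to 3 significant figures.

2.41 mol

Let m(t) be the amount of acetic acid. Volume: V(t) = V₀ + (Q_in − Q_out) t = 9.51 + 0.084000 t; V(72.7) = 15.617 m³.
No acetic acid enters, so dm/dt = −Q_out · (m/V).
dm/m = −Q_out dt/(V₀ + 0.084000 t); integrating gives ln(m/m₀) = −(Q_out/(Q_in−Q_out)) ln(V/V₀).
m = m₀ (V₀/V)^(Q_out/(Q_in−Q_out)) = 8.49 × (9.51/15.617)^(2.5357) = 2.4137 mol.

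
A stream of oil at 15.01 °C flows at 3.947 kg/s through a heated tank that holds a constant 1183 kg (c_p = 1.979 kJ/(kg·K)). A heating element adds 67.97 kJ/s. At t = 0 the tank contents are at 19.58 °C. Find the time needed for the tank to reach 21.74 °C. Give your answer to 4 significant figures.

221.7 s

Heat balance on the well-mixed liquid: M c_p dT/dt = ṁ c_p (T_in − T) + 67.97.
τ = M/ṁ = 299.721 s; T_ss = T_in + Q̇/(ṁ c_p) = 23.7117 °C.
T(t) = T_ss + (T₀ − T_ss) e^(−t/τ). Set T = 21.74:
e^(−t/τ) = (21.74 − 23.7117)/(19.58 − 23.7117) = 0.477213
t = −299.721 · ln(0.477213) = 221.731 s.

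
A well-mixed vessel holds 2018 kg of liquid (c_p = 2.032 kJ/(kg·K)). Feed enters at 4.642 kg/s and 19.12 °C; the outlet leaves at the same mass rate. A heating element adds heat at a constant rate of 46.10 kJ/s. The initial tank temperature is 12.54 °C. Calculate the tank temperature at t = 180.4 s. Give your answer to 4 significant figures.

M c_p dT/dt = ṁ c_p (T_in − T) + Q̇.
τ = M/ṁ = 434.726 s; T_ss = T_in + Q̇/(ṁ c_p) = 19.12 + 46.10/(4.642·2.032) = 24.0073 °C.
Integrating: T(t) = T_ss + (T₀ − T_ss) e^(−t/τ).
T(180.4) = 24.0073 + (-11.4673)·e^(−180.4/434.726) = 24.0073 + (-11.4673)·0.660358 = 16.4348 °C.

16.43 °C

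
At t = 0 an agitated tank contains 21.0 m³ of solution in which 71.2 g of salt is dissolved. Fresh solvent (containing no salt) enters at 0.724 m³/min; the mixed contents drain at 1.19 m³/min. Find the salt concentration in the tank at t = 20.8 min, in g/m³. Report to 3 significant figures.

1.30 g/m³

Let m(t) be the amount of salt. Volume: V(t) = V₀ + (Q_in − Q_out) t = 21.0 − 0.46600 t; V(20.8) = 11.307 m³.
No salt enters, so dm/dt = −Q_out · (m/V).
Separate: dm/m = −Q_out dt/V(t) ⇒ ln(m/m₀) = −(Q_out/(Q_in−Q_out)) ln(V/V₀).
m = m₀ (V₀/V)^(Q_out/(Q_in−Q_out)) = 71.2 × (21.0/11.307)^(-2.5536) = 14.652 g.
C = m/V = 14.652/11.307 = 1.2958 g/m³.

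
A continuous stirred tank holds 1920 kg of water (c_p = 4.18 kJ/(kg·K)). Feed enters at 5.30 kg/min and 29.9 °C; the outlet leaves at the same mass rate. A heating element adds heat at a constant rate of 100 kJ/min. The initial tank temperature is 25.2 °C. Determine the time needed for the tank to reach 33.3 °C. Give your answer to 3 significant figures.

M c_p dT/dt = ṁ c_p (T_in − T) + Q̇.
τ = M/ṁ = 362.26 min; T_ss = T_in + Q̇/(ṁ c_p) = 34.414 °C.
T(t) = T_ss + (T₀ − T_ss) e^(−t/τ). Set T = 33.3:
e^(−t/τ) = (33.3 − 34.414)/(25.2 − 34.414) = 0.12089
t = −362.26 · ln(0.12089) = 765.42 min.

765 min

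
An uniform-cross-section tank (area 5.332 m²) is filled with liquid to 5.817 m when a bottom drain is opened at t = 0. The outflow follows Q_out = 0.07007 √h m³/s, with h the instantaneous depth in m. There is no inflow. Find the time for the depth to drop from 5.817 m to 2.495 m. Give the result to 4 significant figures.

126.7 s

With no inflow, A dh/dt = −0.07007 √h.
∫ h^(−1/2) dh = −(0.07007/A) ∫ dt, giving 2√h = 2√h₀ − (0.07007/A) t.
t = 2A(√h₀ − √h)/0.07007 = 2·5.332·(√5.817 − √2.495)/0.07007
  = 10.6640 × (2.41185 − 1.57956) / 0.07007 = 126.667 s.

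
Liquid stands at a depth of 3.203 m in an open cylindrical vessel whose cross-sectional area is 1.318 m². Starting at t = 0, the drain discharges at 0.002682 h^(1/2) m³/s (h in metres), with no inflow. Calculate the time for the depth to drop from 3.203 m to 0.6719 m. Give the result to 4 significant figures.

953.4 s

With no inflow, A dh/dt = −0.002682 √h.
This is separable: 2 d(√h)/dt = −0.002682/A, so √h = √h₀ − (0.002682/(2A)) t.
t = 2A(√h₀ − √h)/0.002682 = 2·1.318·(√3.203 − √0.6719)/0.002682
  = 2.63600 × (1.78969 − 0.819695) / 0.002682 = 953.361 s.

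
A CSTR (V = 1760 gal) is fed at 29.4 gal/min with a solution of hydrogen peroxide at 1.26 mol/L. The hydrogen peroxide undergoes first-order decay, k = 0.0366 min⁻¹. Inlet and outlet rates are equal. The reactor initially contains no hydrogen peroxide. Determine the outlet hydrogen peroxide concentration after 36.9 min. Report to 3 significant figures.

V dC/dt = Q(C_in − C) − k V C.
dC/dt = (Q/V) C_in − (Q/V + k) C; effective rate a = Q/V + k = 0.016705 + 0.0366 = 0.053305 min⁻¹.
C_ss = Q C_in/(Q + kV) = 0.39486 mol/L; C(t) = C_ss + (C₀ − C_ss) e^(−a t).
C(36.9) = 0.39486 + (-0.39486)·e^(−0.053305·36.9) = 0.39486 + (-0.39486)·0.13988 = 0.33962 mol/L.

0.340 mol/L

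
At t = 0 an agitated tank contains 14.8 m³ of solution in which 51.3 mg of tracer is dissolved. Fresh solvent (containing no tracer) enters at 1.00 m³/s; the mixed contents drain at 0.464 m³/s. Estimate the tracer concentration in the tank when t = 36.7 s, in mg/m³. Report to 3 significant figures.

0.716 mg/m³

Total volume: dV/dt = Q_in − Q_out = 0.53600 m³/s, so V(t) = 14.8 + 0.53600 t and V(36.7) = 34.471 m³.
No tracer enters, so dm/dt = −Q_out · (m/V).
dm/m = −Q_out dt/(V₀ + 0.53600 t); integrating gives ln(m/m₀) = −(Q_out/(Q_in−Q_out)) ln(V/V₀).
m = m₀ (V₀/V)^(Q_out/(Q_in−Q_out)) = 51.3 × (14.8/34.471)^(0.86567) = 24.674 mg.
C = m/V = 24.674/34.471 = 0.71580 mg/m³.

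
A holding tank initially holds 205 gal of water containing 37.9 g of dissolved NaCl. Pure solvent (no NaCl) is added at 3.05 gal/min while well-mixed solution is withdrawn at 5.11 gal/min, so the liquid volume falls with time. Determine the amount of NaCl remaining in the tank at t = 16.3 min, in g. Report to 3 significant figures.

24.3 g

Total volume: dV/dt = Q_in − Q_out = -2.0600 gal/min, so V(t) = 205 − 2.0600 t and V(16.3) = 171.42 gal.
Species balance (pure solvent in): dm/dt = −Q_out · m/V(t).
Separate: dm/m = −Q_out dt/V(t) ⇒ ln(m/m₀) = −(Q_out/(Q_in−Q_out)) ln(V/V₀).
m = m₀ (V₀/V)^(Q_out/(Q_in−Q_out)) = 37.9 × (205/171.42)^(-2.4806) = 24.318 g.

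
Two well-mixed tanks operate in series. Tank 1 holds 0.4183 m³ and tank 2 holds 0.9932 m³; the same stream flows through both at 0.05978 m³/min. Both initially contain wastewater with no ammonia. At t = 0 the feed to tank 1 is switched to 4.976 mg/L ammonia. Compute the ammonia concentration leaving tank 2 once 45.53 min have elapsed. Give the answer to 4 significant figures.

Time constants: τᵢ = Vᵢ/Q for each well-mixed tank.
τ₁ = 0.4183/0.05978 = 6.99732 min; τ₂ = 0.9932/0.05978 = 16.6143 min.
Solving the cascade with C₁(0)=C₂(0)=0 gives C₂(t) = C_in[1 − (τ₁ e^(−t/τ₁) − τ₂ e^(−t/τ₂))/(τ₁ − τ₂)].
At t = 45.53: e^(−t/τ₁) = 0.00149329, e^(−t/τ₂) = 0.0645433.
C₂ = 4.976·[1 − (6.99732·0.00149329 − 16.6143·0.0645433)/(-9.61693)] = 4.976·0.889581 = 4.42656 mg/L.

4.427 mg/L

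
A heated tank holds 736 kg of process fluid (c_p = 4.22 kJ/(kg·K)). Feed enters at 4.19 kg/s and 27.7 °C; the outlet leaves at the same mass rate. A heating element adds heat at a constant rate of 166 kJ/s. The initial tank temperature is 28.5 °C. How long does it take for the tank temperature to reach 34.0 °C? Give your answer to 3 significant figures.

180 s

First-law balance (no shaft work): M c_p dT/dt = ṁ c_p (T_in − T) + 166.
τ = M/ṁ = 175.66 s; T_ss = T_in + Q̇/(ṁ c_p) = 37.088 °C.
T(t) = T_ss + (T₀ − T_ss) e^(−t/τ). Set T = 34.0:
e^(−t/τ) = (34.0 − 37.088)/(28.5 − 37.088) = 0.35959
t = −175.66 · ln(0.35959) = 179.66 s.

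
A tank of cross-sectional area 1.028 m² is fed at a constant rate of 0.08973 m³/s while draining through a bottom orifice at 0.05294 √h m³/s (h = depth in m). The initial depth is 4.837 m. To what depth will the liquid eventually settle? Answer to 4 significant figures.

A dh/dt = Q_in − 0.05294 √h. Steady state requires inflow = outflow:
Q_in = 0.05294 √h_ss ⇒ √h_ss = 0.08973/0.05294 = 1.69494.
h_ss = 1.69494² = 2.87281 m. (Since h₀ = 4.837 m > h_ss, the level will fall toward this value.)

2.873 m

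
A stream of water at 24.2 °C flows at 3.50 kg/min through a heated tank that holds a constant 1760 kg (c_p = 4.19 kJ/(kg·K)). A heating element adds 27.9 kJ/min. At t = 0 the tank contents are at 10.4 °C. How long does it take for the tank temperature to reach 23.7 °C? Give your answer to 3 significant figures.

Unsteady energy balance on the tank contents: M c_p dT/dt = ṁ c_p (T_in − T) + 27.9.
τ = M/ṁ = 502.86 min; T_ss = T_in + Q̇/(ṁ c_p) = 26.102 °C.
T(t) = T_ss + (T₀ − T_ss) e^(−t/τ). Set T = 23.7:
e^(−t/τ) = (23.7 − 26.102)/(10.4 − 26.102) = 0.15300
t = −502.86 · ln(0.15300) = 944.02 min.

944 min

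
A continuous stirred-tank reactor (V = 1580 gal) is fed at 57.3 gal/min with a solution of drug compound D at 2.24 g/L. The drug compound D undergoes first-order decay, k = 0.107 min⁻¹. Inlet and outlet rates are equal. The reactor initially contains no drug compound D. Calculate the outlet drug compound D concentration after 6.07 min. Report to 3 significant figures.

0.329 g/L

Accumulation = in − out − consumed: V dC/dt = Q C_in − Q C − k V C.
dC/dt = (Q/V) C_in − (Q/V + k) C; effective rate a = Q/V + k = 0.036266 + 0.107 = 0.14327 min⁻¹.
C_ss = Q C_in/(Q + kV) = 0.56703 g/L; C(t) = C_ss + (C₀ − C_ss) e^(−a t).
C(6.07) = 0.56703 + (-0.56703)·e^(−0.14327·6.07) = 0.56703 + (-0.56703)·0.41911 = 0.32938 g/L.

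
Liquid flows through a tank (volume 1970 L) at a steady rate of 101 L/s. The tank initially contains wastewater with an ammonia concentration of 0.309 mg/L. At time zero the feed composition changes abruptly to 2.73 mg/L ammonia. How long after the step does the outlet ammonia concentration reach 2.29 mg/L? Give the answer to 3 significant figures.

33.3 s

Species balance: V dC/dt = Q(C_in − C) ⇒ τ = V/Q = 19.505 s.
C(t) = C_in + (C₀ − C_in) e^(−t/τ). Set C = 2.29 and solve for t:
e^(−t/τ) = (C − C_in)/(C₀ − C_in) = (2.29 − 2.73)/(0.309 − 2.73) = 0.18174
t = −τ ln(…) = 19.505 × 1.7052 = 33.259 s.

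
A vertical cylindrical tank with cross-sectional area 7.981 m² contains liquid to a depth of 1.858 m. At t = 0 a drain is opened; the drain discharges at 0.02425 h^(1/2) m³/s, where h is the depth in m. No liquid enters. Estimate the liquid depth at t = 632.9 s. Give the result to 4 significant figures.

0.1613 m

Volume balance on the tank: A dh/dt = −0.02425 √h.
Separate and integrate: 2(√h − √h₀) = −(0.02425/A) t.
√h = √1.858 − 0.02425·632.9/(2·7.981) = 1.36308 − 0.961523 = 0.401562.
h = 0.401562² = 0.161252 m.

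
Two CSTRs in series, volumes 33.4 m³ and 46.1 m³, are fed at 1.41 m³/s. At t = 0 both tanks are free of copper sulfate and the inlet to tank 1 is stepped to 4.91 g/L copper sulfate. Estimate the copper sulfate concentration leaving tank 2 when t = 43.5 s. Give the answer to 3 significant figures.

2.26 g/L

Time constants: τᵢ = Vᵢ/Q for each well-mixed tank.
τ₁ = 33.4/1.41 = 23.688 s; τ₂ = 46.1/1.41 = 32.695 s.
Solving the cascade with C₁(0)=C₂(0)=0 gives C₂(t) = C_in[1 − (τ₁ e^(−t/τ₁) − τ₂ e^(−t/τ₂))/(τ₁ − τ₂)].
At t = 43.5: e^(−t/τ₁) = 0.15939, e^(−t/τ₂) = 0.26435.
C₂ = 4.91·[1 − (23.688·0.15939 − 32.695·0.26435)/(-9.0071)] = 4.91·0.45962 = 2.2567 g/L.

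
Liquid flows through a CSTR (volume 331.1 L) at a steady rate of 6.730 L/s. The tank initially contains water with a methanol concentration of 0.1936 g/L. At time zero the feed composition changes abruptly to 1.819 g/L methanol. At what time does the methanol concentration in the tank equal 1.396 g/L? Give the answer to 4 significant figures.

66.23 s

Species balance: V dC/dt = Q(C_in − C) ⇒ τ = V/Q = 49.1976 s.
C(t) = C_in + (C₀ − C_in) e^(−t/τ). Set C = 1.396 and solve for t:
e^(−t/τ) = (C − C_in)/(C₀ − C_in) = (1.396 − 1.819)/(0.1936 − 1.819) = 0.260244
t = −τ ln(…) = 49.1976 × 1.34614 = 66.2267 s.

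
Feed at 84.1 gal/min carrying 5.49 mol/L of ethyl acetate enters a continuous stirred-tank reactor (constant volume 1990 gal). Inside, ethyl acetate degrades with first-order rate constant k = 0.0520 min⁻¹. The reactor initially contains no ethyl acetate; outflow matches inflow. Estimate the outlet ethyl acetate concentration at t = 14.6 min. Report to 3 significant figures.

Species balance: V dC/dt = Q C_in − Q C − k V C.
This is linear with rate a = Q/V + k = 0.094261 min⁻¹.
C_ss = Q C_in/(Q + kV) = 2.4614 mol/L; C(t) = C_ss + (C₀ − C_ss) e^(−a t).
C(14.6) = 2.4614 + (-2.4614)·e^(−0.094261·14.6) = 2.4614 + (-2.4614)·0.25253 = 1.8398 mol/L.

1.84 mol/L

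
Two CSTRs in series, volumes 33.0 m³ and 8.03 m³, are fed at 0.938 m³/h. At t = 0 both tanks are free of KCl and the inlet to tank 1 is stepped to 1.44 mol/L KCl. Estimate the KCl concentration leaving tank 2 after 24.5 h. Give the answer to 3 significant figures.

0.518 mol/L

Time constants: τᵢ = Vᵢ/Q for each well-mixed tank.
τ₁ = 33.0/0.938 = 35.181 h; τ₂ = 8.03/0.938 = 8.5608 h.
Tank 1: C₁ = C_in(1 − e^(−t/τ₁)). Tank 2 (τ₁ ≠ τ₂): C₂ = C_in[1 − (τ₁ e^(−t/τ₁) − τ₂ e^(−t/τ₂))/(τ₁ − τ₂)].
At t = 24.5: e^(−t/τ₁) = 0.49838, e^(−t/τ₂) = 0.057160.
C₂ = 1.44·[1 − (35.181·0.49838 − 8.5608·0.057160)/(26.620)] = 1.44·0.35973 = 0.51801 mol/L.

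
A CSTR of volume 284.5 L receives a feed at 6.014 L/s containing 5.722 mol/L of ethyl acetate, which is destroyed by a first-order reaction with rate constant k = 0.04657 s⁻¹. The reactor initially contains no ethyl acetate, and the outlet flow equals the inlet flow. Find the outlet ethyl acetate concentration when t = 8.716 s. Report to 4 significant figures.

Species balance: V dC/dt = Q C_in − Q C − k V C.
dC/dt = (Q/V) C_in − (Q/V + k) C; effective rate a = Q/V + k = 0.0211388 + 0.04657 = 0.0677088 s⁻¹.
C_ss = Q C_in/(Q + kV) = 1.78642 mol/L; C(t) = C_ss + (C₀ − C_ss) e^(−a t).
C(8.716) = 1.78642 + (-1.78642)·e^(−0.0677088·8.716) = 1.78642 + (-1.78642)·0.554244 = 0.796308 mol/L.

0.7963 mol/L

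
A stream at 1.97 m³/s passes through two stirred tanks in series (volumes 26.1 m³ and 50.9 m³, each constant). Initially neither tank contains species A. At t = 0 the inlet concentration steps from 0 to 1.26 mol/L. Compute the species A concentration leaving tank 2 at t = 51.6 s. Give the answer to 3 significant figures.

0.936 mol/L

Species balance on tank i: dCᵢ/dt = (Cᵢ₋₁ − Cᵢ)/τᵢ with τᵢ = Vᵢ/Q.
τ₁ = 26.1/1.97 = 13.249 s; τ₂ = 50.9/1.97 = 25.838 s.
Tank 1: C₁ = C_in(1 − e^(−t/τ₁)). Tank 2 (τ₁ ≠ τ₂): C₂ = C_in[1 − (τ₁ e^(−t/τ₁) − τ₂ e^(−t/τ₂))/(τ₁ − τ₂)].
At t = 51.6: e^(−t/τ₁) = 0.020349, e^(−t/τ₂) = 0.13573.
C₂ = 1.26·[1 − (13.249·0.020349 − 25.838·0.13573)/(-12.589)] = 1.26·0.74284 = 0.93598 mol/L.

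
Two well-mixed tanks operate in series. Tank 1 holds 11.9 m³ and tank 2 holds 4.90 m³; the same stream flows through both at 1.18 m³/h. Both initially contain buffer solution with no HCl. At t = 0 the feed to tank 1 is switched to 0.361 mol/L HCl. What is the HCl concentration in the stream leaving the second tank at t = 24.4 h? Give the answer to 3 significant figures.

0.307 mol/L

Each tank obeys Vᵢ dCᵢ/dt = Q(Cᵢ₋₁ − Cᵢ), so τᵢ = Vᵢ/Q.
τ₁ = 11.9/1.18 = 10.085 h; τ₂ = 4.90/1.18 = 4.1525 h.
Tank 1: C₁ = C_in(1 − e^(−t/τ₁)). Tank 2 (τ₁ ≠ τ₂): C₂ = C_in[1 − (τ₁ e^(−t/τ₁) − τ₂ e^(−t/τ₂))/(τ₁ − τ₂)].
At t = 24.4: e^(−t/τ₁) = 0.088966, e^(−t/τ₂) = 0.0028062.
C₂ = 0.361·[1 − (10.085·0.088966 − 4.1525·0.0028062)/(5.9322)] = 0.361·0.85072 = 0.30711 mol/L.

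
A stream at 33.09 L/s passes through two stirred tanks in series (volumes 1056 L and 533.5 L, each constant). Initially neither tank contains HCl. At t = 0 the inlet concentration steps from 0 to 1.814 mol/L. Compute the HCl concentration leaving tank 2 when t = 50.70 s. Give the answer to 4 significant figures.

Time constants: τᵢ = Vᵢ/Q for each well-mixed tank.
τ₁ = 1056/33.09 = 31.9130 s; τ₂ = 533.5/33.09 = 16.1227 s.
Tank 1: C₁ = C_in(1 − e^(−t/τ₁)). Tank 2 (τ₁ ≠ τ₂): C₂ = C_in[1 − (τ₁ e^(−t/τ₁) − τ₂ e^(−t/τ₂))/(τ₁ − τ₂)].
At t = 50.70: e^(−t/τ₁) = 0.204192, e^(−t/τ₂) = 0.0430826.
C₂ = 1.814·[1 − (31.9130·0.204192 − 16.1227·0.0430826)/(15.7903)] = 1.814·0.631307 = 1.14519 mol/L.

1.145 mol/L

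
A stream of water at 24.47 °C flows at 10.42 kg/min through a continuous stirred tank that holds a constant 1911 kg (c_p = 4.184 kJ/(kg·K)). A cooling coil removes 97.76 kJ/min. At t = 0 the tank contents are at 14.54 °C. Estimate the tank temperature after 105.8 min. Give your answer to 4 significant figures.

M c_p dT/dt = ṁ c_p (T_in − T) − Q̇.
τ = M/ṁ = 183.397 min; T_ss = T_in − Q̇/(ṁ c_p) = 24.47 − 97.76/(10.42·4.184) = 22.2277 °C.
T approaches T_ss exponentially: T(t) = T_ss + (T₀ − T_ss) e^(−t/τ).
T(105.8) = 22.2277 + (-7.68766)·e^(−105.8/183.397) = 22.2277 + (-7.68766)·0.561643 = 17.9099 °C.

17.91 °C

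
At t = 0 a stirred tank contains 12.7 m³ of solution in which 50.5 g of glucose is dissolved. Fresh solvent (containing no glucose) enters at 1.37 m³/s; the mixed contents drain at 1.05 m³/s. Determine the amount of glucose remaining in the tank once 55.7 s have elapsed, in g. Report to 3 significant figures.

Let m(t) be the amount of glucose. Volume: V(t) = V₀ + (Q_in − Q_out) t = 12.7 + 0.32000 t; V(55.7) = 30.524 m³.
Species balance (pure solvent in): dm/dt = −Q_out · m/V(t).
dm/m = −Q_out dt/(V₀ + 0.32000 t); integrating gives ln(m/m₀) = −(Q_out/(Q_in−Q_out)) ln(V/V₀).
m = m₀ (V₀/V)^(Q_out/(Q_in−Q_out)) = 50.5 × (12.7/30.524)^(3.2812) = 2.8423 g.

2.84 g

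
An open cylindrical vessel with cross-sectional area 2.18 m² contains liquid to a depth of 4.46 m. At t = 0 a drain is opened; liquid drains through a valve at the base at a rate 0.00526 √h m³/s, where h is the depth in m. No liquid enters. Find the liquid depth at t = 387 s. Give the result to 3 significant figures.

2.71 m

With no inflow, A dh/dt = −0.00526 √h.
This is separable: 2 d(√h)/dt = −0.00526/A, so √h = √h₀ − (0.00526/(2A)) t.
√h = √4.46 − 0.00526·387/(2·2.18) = 2.1119 − 0.46689 = 1.6450.
h = 1.6450² = 2.7060 m.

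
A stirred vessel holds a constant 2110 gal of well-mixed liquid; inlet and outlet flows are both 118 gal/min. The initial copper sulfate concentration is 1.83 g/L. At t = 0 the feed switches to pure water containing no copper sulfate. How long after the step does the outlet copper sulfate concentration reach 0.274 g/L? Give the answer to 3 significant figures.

34.0 min

Species balance: V dC/dt = Q(C_in − C) ⇒ τ = V/Q = 17.881 min.
C(t) = C_in + (C₀ − C_in) e^(−t/τ). Set C = 0.274 and solve for t:
e^(−t/τ) = (C − C_in)/(C₀ − C_in) = (0.274 − 0)/(1.83 − 0) = 0.14973
t = −τ ln(…) = 17.881 × 1.8989 = 33.956 min.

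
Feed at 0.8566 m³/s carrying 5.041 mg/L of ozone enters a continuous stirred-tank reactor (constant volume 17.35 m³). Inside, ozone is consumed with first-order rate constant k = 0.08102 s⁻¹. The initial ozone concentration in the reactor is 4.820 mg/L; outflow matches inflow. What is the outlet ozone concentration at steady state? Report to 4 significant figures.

1.909 mg/L

V dC/dt = Q(C_in − C) − k V C.
Steady state (dC/dt = 0): C_ss = Q C_in/(Q + kV) = C_in/(1 + kV/Q).
C_ss = 0.8566·5.041/(0.8566 + 0.08102·17.35) = 4.31812/2.26230 = 1.90873 mg/L.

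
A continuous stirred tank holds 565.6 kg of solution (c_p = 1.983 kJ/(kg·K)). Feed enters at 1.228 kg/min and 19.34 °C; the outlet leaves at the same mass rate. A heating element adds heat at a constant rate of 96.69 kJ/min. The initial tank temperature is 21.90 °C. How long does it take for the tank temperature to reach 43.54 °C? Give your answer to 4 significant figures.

M c_p dT/dt = ṁ c_p (T_in − T) + Q̇.
τ = M/ṁ = 460.586 min; T_ss = T_in + Q̇/(ṁ c_p) = 59.0464 °C.
T(t) = T_ss + (T₀ − T_ss) e^(−t/τ). Set T = 43.54:
e^(−t/τ) = (43.54 − 59.0464)/(21.90 − 59.0464) = 0.417440
t = −460.586 · ln(0.417440) = 402.375 min.

402.4 min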